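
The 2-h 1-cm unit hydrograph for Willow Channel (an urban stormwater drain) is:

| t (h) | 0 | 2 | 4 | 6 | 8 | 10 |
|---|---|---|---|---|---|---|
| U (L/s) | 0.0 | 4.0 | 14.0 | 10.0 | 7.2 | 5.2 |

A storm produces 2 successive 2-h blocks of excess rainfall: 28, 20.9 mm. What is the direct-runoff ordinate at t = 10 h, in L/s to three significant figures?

By discrete convolution, Q_j = Σ (P_i / 10 mm) · U_{j−i}.
At t = 10 h (j=5): Q = (28/10)·5.2 + (20.9/10)·7.2 = 29.6 L/s.

Q ≈ 29.6 L/s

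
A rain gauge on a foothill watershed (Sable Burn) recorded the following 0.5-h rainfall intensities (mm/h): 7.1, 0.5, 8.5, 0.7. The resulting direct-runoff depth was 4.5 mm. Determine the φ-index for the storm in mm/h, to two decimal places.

Only the 2 blocks with intensity above φ contribute runoff: 7.1, 8.5 mm/h.
Σ(I−φ)·Δt = d  ⇒  (7.1+8.5 − 2φ)·0.5 = 4.5
φ = (15.60 − 4.5/0.5) / 2 = 3.30 mm/h.

φ ≈ 3.30 mm/h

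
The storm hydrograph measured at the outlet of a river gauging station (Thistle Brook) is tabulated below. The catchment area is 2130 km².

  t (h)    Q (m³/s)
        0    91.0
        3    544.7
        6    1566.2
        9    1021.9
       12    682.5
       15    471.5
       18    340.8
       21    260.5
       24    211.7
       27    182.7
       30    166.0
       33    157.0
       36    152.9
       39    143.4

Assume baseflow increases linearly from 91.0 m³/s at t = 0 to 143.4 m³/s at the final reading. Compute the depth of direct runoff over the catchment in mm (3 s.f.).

d ≈ 22.1 mm

Direct runoff: 0.00, 449.67, 1467.14, 918.81, 575.38, 360.35, 225.62, 141.28, 88.45, 55.42, 34.69, 21.66, 13.53, 0.00 m³/s; ΣQ_DR = 4352 m³/s.
V = ΣQ_DR · Δt = 4352 × 10800 s = 4.700 × 10^7 m³.
Over A = 2130 km², depth = V / A = 22.1 mm.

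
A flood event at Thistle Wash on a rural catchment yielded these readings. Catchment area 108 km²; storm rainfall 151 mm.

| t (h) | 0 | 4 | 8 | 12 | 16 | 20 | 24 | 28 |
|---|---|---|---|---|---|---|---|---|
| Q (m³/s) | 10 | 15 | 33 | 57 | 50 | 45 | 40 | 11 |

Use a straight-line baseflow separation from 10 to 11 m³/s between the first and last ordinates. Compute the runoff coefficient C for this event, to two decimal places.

ΣQ_DR = 177.0 m³/s; V = ΣQ_DR·Δt = 2.549 × 10^6 m³.
Runoff depth d = V / A = 23.60 mm.
C = d / P = 23.60 / 151 = 0.16.

C ≈ 0.16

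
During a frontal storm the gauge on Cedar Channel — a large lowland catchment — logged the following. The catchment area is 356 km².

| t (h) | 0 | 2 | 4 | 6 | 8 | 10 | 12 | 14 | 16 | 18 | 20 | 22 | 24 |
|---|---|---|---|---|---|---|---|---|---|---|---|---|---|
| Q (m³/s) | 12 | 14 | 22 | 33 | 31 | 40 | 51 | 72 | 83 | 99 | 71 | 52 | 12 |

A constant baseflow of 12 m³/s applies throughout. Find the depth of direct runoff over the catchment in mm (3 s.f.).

d ≈ 8.82 mm

Direct runoff: 0.0, 2.0, 10.0, 21.0, 19.0, 28.0, 39.0, 60.0, 71.0, 87.0, 59.0, 40.0, 0.0 m³/s; ΣQ_DR = 436.0 m³/s.
V = ΣQ_DR · Δt = 436.0 × 7200 s = 3.139 × 10^6 m³.
Over A = 356 km², depth = V / A = 8.82 mm.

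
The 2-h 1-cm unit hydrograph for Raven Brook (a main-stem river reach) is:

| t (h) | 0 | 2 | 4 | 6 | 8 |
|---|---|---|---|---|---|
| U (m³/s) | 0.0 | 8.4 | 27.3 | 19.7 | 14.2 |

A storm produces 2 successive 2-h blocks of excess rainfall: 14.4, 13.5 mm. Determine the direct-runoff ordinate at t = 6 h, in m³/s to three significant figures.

Q ≈ 65.2 m³/s

By discrete convolution, Q_j = Σ (P_i / 10 mm) · U_{j−i}.
At t = 6 h (j=3): Q = (14.4/10)·19.7 + (13.5/10)·27.3 = 65.2 m³/s.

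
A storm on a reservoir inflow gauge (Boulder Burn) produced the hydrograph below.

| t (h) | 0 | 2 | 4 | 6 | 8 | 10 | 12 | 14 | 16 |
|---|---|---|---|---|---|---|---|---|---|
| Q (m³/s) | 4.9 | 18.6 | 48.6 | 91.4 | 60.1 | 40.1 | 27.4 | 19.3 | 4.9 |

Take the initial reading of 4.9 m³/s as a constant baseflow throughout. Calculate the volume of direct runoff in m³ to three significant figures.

Direct-runoff ordinates (Q − Q_b): 0.0, 13.7, 43.7, 86.5, 55.2, 35.2, 22.5, 14.4, 0.0 m³/s.
ΣQ_DR = 271.2 m³/s.
With Δt = 2 h = 7200 s, V = ΣQ_DR · Δt = 271.2 × 7200 = 1.95 × 10^6 m³.

V ≈ 1.95 × 10^6 m³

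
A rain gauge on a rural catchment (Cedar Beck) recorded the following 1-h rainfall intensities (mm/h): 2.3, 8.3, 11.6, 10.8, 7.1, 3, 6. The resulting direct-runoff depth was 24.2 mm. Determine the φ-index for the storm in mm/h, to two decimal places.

Only the 5 blocks with intensity above φ contribute runoff: 8.3, 11.6, 10.8, 7.1, 6 mm/h.
Σ(I−φ)·Δt = d  ⇒  (8.3+11.6+10.8+7.1+6 − 5φ)·1 = 24.2
φ = (43.80 − 24.2/1) / 5 = 3.92 mm/h.

φ ≈ 3.92 mm/h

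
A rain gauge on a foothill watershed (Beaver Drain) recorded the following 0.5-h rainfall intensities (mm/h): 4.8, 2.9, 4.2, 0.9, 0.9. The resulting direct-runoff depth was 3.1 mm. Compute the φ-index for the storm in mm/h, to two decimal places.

Only the 3 blocks with intensity above φ contribute runoff: 4.8, 2.9, 4.2 mm/h.
Σ(I−φ)·Δt = d  ⇒  (4.8+2.9+4.2 − 3φ)·0.5 = 3.1
φ = (11.90 − 3.1/0.5) / 3 = 1.90 mm/h.

φ ≈ 1.90 mm/h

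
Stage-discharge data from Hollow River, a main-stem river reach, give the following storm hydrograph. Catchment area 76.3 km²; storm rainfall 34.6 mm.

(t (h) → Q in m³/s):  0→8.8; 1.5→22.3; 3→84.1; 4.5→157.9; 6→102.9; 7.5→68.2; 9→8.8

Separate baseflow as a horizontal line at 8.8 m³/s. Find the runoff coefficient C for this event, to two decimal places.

ΣQ_DR = 391.4 m³/s; V = ΣQ_DR·Δt = 2.114 × 10^6 m³.
Runoff depth d = V / A = 27.70 mm.
C = d / P = 27.70 / 34.6 = 0.80.

C ≈ 0.80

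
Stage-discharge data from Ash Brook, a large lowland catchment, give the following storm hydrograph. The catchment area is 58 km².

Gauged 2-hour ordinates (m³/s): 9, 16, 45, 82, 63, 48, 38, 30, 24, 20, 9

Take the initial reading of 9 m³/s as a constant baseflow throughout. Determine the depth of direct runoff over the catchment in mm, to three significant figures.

d ≈ 35.4 mm

Direct runoff: 0.0, 7.0, 36.0, 73.0, 54.0, 39.0, 29.0, 21.0, 15.0, 11.0, 0.0 m³/s; ΣQ_DR = 285.0 m³/s.
V = ΣQ_DR · Δt = 285.0 × 7200 s = 2.052 × 10^6 m³.
Over A = 58 km², depth = V / A = 35.4 mm.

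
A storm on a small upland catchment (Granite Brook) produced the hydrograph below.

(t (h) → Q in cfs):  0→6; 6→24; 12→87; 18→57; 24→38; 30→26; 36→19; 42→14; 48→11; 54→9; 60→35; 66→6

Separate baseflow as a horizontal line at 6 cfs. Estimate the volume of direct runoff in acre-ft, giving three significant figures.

Direct-runoff ordinates (Q − Q_b): 0.0, 18.0, 81.0, 51.0, 32.0, 20.0, 13.0, 8.0, 5.0, 3.0, 29.0, 0.0 cfs.
ΣQ_DR = 260.0 cfs.
With Δt = 6 h = 21600 s, V = ΣQ_DR · Δt = 260.0 × 21600 = 5.62 × 10^6 ft³ = 129 acre-ft.

V ≈ 129 acre-ft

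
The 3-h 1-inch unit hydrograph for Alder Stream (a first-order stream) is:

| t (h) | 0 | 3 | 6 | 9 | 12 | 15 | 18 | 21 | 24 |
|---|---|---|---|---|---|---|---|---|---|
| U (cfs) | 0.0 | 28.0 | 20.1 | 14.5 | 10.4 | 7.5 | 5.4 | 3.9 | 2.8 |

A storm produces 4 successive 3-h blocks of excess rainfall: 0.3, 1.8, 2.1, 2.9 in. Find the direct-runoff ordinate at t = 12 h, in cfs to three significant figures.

By discrete convolution, Q_j = Σ (P_i / 1 in) · U_{j−i}.
At t = 12 h (j=4): Q = (0.3/1)·10.4 + (1.8/1)·14.5 + (2.1/1)·20.1 + (2.9/1)·28.0 = 153 cfs.

Q ≈ 153 cfs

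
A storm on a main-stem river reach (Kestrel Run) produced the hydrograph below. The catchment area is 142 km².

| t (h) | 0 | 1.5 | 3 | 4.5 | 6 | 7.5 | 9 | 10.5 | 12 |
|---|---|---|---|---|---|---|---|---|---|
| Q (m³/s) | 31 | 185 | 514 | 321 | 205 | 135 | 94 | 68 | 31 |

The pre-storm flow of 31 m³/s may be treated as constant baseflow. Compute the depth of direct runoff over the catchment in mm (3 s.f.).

d ≈ 49.6 mm

Direct runoff: 0.0, 154.0, 483.0, 290.0, 174.0, 104.0, 63.0, 37.0, 0.0 m³/s; ΣQ_DR = 1305 m³/s.
V = ΣQ_DR · Δt = 1305 × 5400 s = 7.047 × 10^6 m³.
Over A = 142 km², depth = V / A = 49.6 mm.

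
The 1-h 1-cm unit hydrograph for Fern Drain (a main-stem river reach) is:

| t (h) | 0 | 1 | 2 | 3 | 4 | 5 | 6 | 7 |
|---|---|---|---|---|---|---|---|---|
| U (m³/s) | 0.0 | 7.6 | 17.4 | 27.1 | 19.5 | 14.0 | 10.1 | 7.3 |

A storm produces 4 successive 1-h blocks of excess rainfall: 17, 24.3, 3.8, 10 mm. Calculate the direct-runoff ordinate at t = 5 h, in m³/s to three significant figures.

Q ≈ 98.9 m³/s

By discrete convolution, Q_j = Σ (P_i / 10 mm) · U_{j−i}.
At t = 5 h (j=5): Q = (17/10)·14.0 + (24.3/10)·19.5 + (3.8/10)·27.1 + (10/10)·17.4 = 98.9 m³/s.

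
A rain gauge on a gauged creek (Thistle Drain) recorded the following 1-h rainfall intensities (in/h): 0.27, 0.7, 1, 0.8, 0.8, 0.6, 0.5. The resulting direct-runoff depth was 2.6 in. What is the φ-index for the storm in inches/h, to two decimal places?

Only the 6 blocks with intensity above φ contribute runoff: 0.7, 1, 0.8, 0.8, 0.6, 0.5 in/h.
Σ(I−φ)·Δt = d  ⇒  (0.7+1+0.8+0.8+0.6+0.5 − 6φ)·1 = 2.6
φ = (4.400 − 2.6/1) / 6 = 0.30 in/h.

φ ≈ 0.30 in/h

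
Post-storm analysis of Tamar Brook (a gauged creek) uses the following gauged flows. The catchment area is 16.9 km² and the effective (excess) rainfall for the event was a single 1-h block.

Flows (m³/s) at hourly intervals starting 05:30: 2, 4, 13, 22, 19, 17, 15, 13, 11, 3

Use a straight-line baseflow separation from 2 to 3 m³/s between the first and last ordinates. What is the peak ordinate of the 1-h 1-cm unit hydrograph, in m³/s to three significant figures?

Direct runoff: 0.00, 1.89, 10.78, 19.67, 16.56, 14.44, 12.33, 10.22, 8.11, 0.00 m³/s; ΣQ_DR = 94.00 m³/s, peak = 19.67 m³/s.
Runoff depth d = ΣQ_DR·Δt / A = 94.00 × 3600 / (16.9 km²) = 20.02 mm.
The 1-cm UH is the DRH scaled by (10 mm)/d, so U_p = 19.67 × 10/20.02 = 9.82 m³/s.

U_p ≈ 9.82 m³/s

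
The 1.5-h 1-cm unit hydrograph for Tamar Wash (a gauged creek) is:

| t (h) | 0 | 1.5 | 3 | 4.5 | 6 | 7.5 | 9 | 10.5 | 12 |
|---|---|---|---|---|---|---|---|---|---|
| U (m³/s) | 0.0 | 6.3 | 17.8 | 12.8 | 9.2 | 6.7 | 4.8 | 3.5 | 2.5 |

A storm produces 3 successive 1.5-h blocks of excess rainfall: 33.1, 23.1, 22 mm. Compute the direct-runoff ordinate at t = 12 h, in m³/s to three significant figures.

Q ≈ 26.9 m³/s

By discrete convolution, Q_j = Σ (P_i / 10 mm) · U_{j−i}.
At t = 12 h (j=8): Q = (33.1/10)·2.5 + (23.1/10)·3.5 + (22/10)·4.8 = 26.9 m³/s.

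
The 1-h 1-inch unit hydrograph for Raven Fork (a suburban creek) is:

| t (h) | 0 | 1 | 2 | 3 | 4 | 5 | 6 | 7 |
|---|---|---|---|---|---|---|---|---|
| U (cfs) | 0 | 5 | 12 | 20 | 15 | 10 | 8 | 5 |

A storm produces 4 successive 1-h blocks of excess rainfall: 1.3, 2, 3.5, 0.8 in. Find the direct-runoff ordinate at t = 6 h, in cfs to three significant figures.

By discrete convolution, Q_j = Σ (P_i / 1 in) · U_{j−i}.
At t = 6 h (j=6): Q = (1.3/1)·8 + (2/1)·10 + (3.5/1)·15 + (0.8/1)·20 = 98.9 cfs.

Q ≈ 98.9 cfs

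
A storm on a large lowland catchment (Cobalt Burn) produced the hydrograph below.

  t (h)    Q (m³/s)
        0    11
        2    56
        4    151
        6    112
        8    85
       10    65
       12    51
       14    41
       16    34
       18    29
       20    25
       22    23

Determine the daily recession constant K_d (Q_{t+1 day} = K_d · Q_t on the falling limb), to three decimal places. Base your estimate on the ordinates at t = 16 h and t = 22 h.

Between t = 16 h and t = 22 h the flow falls from 34 to 23 m³/s over 3×2 h = 6 h.
Per-interval ratio K = (23/34)^(1/3) = 0.8778; K_d = K^(24/2) = 0.209.

K_d ≈ 0.209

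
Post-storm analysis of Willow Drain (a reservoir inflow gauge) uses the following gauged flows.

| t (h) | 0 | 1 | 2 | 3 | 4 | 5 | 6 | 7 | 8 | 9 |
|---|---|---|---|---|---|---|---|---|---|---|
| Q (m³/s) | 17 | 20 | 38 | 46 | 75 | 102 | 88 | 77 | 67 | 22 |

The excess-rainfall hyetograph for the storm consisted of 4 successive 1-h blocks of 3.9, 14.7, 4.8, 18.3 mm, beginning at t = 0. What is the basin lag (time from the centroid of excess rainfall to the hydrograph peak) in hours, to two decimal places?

t_L ≈ 2.60 h

Centroid of excess rainfall: t_c = Σ P_i·t̄_i / ΣP_i = 2.3993 h (block centres at 0.5, 1.5, 2.5, 3.5 h).
Hydrograph peak occurs at t = 5 h, so basin lag t_L = 5 − 2.3993 = 2.60 h.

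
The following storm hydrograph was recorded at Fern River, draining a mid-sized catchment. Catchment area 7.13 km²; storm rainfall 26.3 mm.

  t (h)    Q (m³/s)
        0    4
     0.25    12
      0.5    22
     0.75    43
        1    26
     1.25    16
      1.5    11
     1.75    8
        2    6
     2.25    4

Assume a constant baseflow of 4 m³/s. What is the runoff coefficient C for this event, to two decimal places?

ΣQ_DR = 112.0 m³/s; V = ΣQ_DR·Δt = 1.008 × 10^5 m³.
Runoff depth d = V / A = 14.14 mm.
C = d / P = 14.14 / 26.3 = 0.54.

C ≈ 0.54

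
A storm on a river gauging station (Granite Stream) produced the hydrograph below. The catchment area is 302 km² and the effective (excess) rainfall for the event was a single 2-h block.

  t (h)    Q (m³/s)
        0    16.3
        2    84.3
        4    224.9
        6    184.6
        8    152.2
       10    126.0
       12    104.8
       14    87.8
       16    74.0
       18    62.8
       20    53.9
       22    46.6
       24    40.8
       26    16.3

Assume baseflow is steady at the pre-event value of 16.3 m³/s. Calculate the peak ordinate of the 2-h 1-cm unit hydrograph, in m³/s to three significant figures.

U_p ≈ 83.6 m³/s

Direct runoff: 0.0, 68.0, 208.6, 168.3, 135.9, 109.7, 88.5, 71.5, 57.7, 46.5, 37.6, 30.3, 24.5, 0.0 m³/s; ΣQ_DR = 1047 m³/s, peak = 208.6 m³/s.
Runoff depth d = ΣQ_DR·Δt / A = 1047 × 7200 / (302 km²) = 24.96 mm.
The 1-cm UH is the DRH scaled by (10 mm)/d, so U_p = 208.6 × 10/24.96 = 83.6 m³/s.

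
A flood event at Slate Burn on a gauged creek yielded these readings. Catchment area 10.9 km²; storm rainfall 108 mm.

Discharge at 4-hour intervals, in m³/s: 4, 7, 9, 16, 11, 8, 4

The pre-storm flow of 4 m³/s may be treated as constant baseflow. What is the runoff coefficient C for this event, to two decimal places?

ΣQ_DR = 31.00 m³/s; V = ΣQ_DR·Δt = 4.464 × 10^5 m³.
Runoff depth d = V / A = 40.95 mm.
C = d / P = 40.95 / 108 = 0.38.

C ≈ 0.38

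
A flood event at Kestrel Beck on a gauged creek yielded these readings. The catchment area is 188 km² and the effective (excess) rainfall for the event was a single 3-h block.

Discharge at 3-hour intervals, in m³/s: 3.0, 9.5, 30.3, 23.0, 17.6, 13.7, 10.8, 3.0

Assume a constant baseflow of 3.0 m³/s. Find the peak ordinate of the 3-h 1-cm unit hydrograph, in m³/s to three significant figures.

U_p ≈ 54.7 m³/s

Direct runoff: 0.0, 6.5, 27.3, 20.0, 14.6, 10.7, 7.8, 0.0 m³/s; ΣQ_DR = 86.90 m³/s, peak = 27.3 m³/s.
Runoff depth d = ΣQ_DR·Δt / A = 86.90 × 10800 / (188 km²) = 4.992 mm.
The 1-cm UH is the DRH scaled by (10 mm)/d, so U_p = 27.3 × 10/4.992 = 54.7 m³/s.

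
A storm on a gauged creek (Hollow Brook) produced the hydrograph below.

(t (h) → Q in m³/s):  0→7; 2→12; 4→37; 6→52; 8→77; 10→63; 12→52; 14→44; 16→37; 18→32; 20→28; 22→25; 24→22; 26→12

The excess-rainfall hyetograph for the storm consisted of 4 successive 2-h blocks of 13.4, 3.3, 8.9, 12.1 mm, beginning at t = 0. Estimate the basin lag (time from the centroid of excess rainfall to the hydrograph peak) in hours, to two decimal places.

Centroid of excess rainfall: t_c = Σ P_i·t̄_i / ΣP_i = 4.0451 h (block centres at 1, 3, 5, 7 h).
Hydrograph peak occurs at t = 8 h, so basin lag t_L = 8 − 4.0451 = 3.95 h.

t_L ≈ 3.95 h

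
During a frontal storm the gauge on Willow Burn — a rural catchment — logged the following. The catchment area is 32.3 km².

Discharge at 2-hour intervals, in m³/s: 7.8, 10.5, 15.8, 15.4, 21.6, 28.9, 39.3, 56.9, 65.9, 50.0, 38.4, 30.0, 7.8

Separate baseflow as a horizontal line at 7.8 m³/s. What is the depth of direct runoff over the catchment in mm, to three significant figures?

Direct runoff: 0.0, 2.7, 8.0, 7.6, 13.8, 21.1, 31.5, 49.1, 58.1, 42.2, 30.6, 22.2, 0.0 m³/s; ΣQ_DR = 286.9 m³/s.
V = ΣQ_DR · Δt = 286.9 × 7200 s = 2.066 × 10^6 m³.
Over A = 32.3 km², depth = V / A = 64.0 mm.

d ≈ 64.0 mm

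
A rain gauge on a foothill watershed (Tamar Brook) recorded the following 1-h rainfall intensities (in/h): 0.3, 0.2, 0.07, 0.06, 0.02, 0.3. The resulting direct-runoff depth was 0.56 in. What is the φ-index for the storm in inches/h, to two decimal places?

Only the 3 blocks with intensity above φ contribute runoff: 0.3, 0.2, 0.3 in/h.
Σ(I−φ)·Δt = d  ⇒  (0.3+0.2+0.3 − 3φ)·1 = 0.56
φ = (0.8000 − 0.56/1) / 3 = 0.08 in/h.

φ ≈ 0.08 in/h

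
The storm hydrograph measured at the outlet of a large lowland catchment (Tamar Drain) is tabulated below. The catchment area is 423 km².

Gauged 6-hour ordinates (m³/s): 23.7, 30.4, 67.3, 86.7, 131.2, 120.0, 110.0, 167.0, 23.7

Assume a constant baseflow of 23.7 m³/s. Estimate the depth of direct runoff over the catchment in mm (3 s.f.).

Direct runoff: 0.0, 6.7, 43.6, 63.0, 107.5, 96.3, 86.3, 143.3, 0.0 m³/s; ΣQ_DR = 546.7 m³/s.
V = ΣQ_DR · Δt = 546.7 × 21600 s = 1.181 × 10^7 m³.
Over A = 423 km², depth = V / A = 27.9 mm.

d ≈ 27.9 mm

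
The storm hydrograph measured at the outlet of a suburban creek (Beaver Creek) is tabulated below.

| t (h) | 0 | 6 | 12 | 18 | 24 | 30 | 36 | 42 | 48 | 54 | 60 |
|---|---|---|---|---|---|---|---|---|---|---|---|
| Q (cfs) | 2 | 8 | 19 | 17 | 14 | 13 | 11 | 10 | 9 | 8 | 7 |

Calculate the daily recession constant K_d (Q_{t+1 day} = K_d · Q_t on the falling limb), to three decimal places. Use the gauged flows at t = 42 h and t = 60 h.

K_d ≈ 0.622

Between t = 42 h and t = 60 h the flow falls from 10 to 7 cfs over 3×6 h = 18 h.
Per-interval ratio K = (7/10)^(1/3) = 0.8879; K_d = K^(24/6) = 0.622.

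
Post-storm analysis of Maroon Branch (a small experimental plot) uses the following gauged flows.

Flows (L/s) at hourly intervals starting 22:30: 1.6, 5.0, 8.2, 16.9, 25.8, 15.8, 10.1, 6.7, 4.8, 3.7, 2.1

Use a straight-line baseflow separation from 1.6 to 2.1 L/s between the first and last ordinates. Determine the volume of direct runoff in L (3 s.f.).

Direct-runoff ordinates (Q − Q_b): 0.00, 3.35, 6.50, 15.15, 24.00, 13.95, 8.20, 4.75, 2.80, 1.65, 0.00 L/s.
ΣQ_DR = 80.35 L/s.
With Δt = 1 h = 3600 s, V = ΣQ_DR · Δt = 80.35 × 3600 = 2.89 × 10^5 L.

V ≈ 2.89 × 10^5 L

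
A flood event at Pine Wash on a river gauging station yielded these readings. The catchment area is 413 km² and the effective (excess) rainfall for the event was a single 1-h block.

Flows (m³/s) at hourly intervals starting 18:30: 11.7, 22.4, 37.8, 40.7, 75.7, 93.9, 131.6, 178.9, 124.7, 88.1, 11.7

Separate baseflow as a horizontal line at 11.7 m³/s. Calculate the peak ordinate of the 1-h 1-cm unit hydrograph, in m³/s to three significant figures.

Direct runoff: 0.0, 10.7, 26.1, 29.0, 64.0, 82.2, 119.9, 167.2, 113.0, 76.4, 0.0 m³/s; ΣQ_DR = 688.5 m³/s, peak = 167.2 m³/s.
Runoff depth d = ΣQ_DR·Δt / A = 688.5 × 3600 / (413 km²) = 6.001 mm.
The 1-cm UH is the DRH scaled by (10 mm)/d, so U_p = 167.2 × 10/6.001 = 279 m³/s.

U_p ≈ 279 m³/s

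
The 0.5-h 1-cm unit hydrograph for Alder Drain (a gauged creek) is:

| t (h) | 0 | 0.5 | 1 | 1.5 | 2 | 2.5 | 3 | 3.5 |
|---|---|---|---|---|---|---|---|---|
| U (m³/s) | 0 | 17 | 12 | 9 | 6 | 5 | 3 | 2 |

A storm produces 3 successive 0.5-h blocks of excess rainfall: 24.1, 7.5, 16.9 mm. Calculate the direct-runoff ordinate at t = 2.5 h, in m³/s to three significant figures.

Q ≈ 31.8 m³/s

By discrete convolution, Q_j = Σ (P_i / 10 mm) · U_{j−i}.
At t = 2.5 h (j=5): Q = (24.1/10)·5 + (7.5/10)·6 + (16.9/10)·9 = 31.8 m³/s.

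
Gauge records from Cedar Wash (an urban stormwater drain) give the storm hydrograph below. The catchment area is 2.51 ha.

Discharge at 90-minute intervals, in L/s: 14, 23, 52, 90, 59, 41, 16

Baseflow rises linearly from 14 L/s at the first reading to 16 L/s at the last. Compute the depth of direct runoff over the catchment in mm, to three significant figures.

d ≈ 40.9 mm

Direct runoff: 0.00, 8.67, 37.33, 75.00, 43.67, 25.33, 0.00 L/s; ΣQ_DR = 190.0 L/s.
V = ΣQ_DR · Δt = 190.0 × 5400 s = 1.026 × 10^6 L.
Over A = 2.51 ha, depth = V / A = 40.9 mm.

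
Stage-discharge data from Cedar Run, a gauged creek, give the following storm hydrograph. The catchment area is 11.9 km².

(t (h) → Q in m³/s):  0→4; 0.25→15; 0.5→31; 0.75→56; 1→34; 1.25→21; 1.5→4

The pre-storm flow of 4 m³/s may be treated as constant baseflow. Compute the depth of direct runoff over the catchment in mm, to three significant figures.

d ≈ 10.4 mm

Direct runoff: 0.0, 11.0, 27.0, 52.0, 30.0, 17.0, 0.0 m³/s; ΣQ_DR = 137.0 m³/s.
V = ΣQ_DR · Δt = 137.0 × 900 s = 1.233 × 10^5 m³.
Over A = 11.9 km², depth = V / A = 10.4 mm.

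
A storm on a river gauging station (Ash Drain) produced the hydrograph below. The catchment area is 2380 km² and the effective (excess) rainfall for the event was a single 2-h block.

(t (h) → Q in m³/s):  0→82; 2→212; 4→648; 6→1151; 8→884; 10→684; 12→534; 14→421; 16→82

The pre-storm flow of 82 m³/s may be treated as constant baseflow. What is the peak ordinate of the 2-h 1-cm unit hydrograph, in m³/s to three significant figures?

U_p ≈ 892 m³/s

Direct runoff: 0.0, 130.0, 566.0, 1069.0, 802.0, 602.0, 452.0, 339.0, 0.0 m³/s; ΣQ_DR = 3960 m³/s, peak = 1069.0 m³/s.
Runoff depth d = ΣQ_DR·Δt / A = 3960 × 7200 / (2380 km²) = 11.98 mm.
The 1-cm UH is the DRH scaled by (10 mm)/d, so U_p = 1069.0 × 10/11.98 = 892 m³/s.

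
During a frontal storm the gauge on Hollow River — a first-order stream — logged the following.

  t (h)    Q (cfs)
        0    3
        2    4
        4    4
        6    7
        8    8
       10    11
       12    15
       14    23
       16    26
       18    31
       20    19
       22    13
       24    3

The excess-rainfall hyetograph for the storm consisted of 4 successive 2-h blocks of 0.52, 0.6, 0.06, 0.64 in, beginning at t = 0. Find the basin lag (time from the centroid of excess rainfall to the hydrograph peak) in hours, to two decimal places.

t_L ≈ 14.10 h

Centroid of excess rainfall: t_c = Σ P_i·t̄_i / ΣP_i = 3.9011 h (block centres at 1, 3, 5, 7 h).
Hydrograph peak occurs at t = 18 h, so basin lag t_L = 18 − 3.9011 = 14.10 h.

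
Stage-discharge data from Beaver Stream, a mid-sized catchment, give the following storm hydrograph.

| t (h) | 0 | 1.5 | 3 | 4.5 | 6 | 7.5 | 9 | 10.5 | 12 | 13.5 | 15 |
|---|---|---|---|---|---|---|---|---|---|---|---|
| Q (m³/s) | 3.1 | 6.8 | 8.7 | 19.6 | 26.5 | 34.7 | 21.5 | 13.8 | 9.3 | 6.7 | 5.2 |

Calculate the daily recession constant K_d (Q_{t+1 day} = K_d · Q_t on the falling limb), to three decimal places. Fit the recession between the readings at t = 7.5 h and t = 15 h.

K_d ≈ 0.002

Between t = 7.5 h and t = 15 h the flow falls from 34.7 to 5.2 m³/s over 5×1.5 h = 7.5 h.
Per-interval ratio K = (5.2/34.7)^(1/5) = 0.6841; K_d = K^(24/1.5) = 0.002.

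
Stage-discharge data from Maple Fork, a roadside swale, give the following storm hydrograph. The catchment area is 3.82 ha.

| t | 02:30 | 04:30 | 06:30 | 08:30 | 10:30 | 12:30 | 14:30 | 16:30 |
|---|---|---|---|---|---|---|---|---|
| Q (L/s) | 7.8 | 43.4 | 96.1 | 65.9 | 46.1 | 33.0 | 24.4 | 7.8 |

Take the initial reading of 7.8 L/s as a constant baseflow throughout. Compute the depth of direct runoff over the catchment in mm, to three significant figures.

d ≈ 49.4 mm

Direct runoff: 0.0, 35.6, 88.3, 58.1, 38.3, 25.2, 16.6, 0.0 L/s; ΣQ_DR = 262.1 L/s.
V = ΣQ_DR · Δt = 262.1 × 7200 s = 1.887 × 10^6 L.
Over A = 3.82 ha, depth = V / A = 49.4 mm.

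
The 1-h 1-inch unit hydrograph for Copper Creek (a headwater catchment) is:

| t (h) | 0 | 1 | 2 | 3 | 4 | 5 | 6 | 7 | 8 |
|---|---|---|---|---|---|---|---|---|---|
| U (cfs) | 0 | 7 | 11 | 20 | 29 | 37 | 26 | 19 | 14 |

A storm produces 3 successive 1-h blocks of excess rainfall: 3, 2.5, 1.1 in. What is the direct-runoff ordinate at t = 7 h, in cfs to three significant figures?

Q ≈ 163 cfs

By discrete convolution, Q_j = Σ (P_i / 1 in) · U_{j−i}.
At t = 7 h (j=7): Q = (3/1)·19 + (2.5/1)·26 + (1.1/1)·37 = 163 cfs.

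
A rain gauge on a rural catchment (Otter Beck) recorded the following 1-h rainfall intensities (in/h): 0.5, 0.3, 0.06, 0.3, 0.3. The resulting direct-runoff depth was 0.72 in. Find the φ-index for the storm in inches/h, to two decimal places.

Only the 4 blocks with intensity above φ contribute runoff: 0.5, 0.3, 0.3, 0.3 in/h.
Σ(I−φ)·Δt = d  ⇒  (0.5+0.3+0.3+0.3 − 4φ)·1 = 0.72
φ = (1.400 − 0.72/1) / 4 = 0.17 in/h.

φ ≈ 0.17 in/h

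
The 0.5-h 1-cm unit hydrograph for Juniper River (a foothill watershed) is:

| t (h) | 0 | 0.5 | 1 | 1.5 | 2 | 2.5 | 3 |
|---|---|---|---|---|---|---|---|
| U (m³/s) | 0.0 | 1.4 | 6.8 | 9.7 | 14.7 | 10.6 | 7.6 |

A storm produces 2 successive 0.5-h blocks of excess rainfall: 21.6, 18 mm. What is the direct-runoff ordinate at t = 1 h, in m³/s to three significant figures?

By discrete convolution, Q_j = Σ (P_i / 10 mm) · U_{j−i}.
At t = 1 h (j=2): Q = (21.6/10)·6.8 + (18/10)·1.4 = 17.2 m³/s.

Q ≈ 17.2 m³/s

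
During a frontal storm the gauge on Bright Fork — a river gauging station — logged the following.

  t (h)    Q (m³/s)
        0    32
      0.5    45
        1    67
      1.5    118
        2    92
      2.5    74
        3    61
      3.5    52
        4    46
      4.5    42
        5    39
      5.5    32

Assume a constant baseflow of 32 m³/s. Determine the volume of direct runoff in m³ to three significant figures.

V ≈ 5.69 × 10^5 m³

Direct-runoff ordinates (Q − Q_b): 0.0, 13.0, 35.0, 86.0, 60.0, 42.0, 29.0, 20.0, 14.0, 10.0, 7.0, 0.0 m³/s.
ΣQ_DR = 316.0 m³/s.
With Δt = 0.5 h = 1800 s, V = ΣQ_DR · Δt = 316.0 × 1800 = 5.69 × 10^5 m³.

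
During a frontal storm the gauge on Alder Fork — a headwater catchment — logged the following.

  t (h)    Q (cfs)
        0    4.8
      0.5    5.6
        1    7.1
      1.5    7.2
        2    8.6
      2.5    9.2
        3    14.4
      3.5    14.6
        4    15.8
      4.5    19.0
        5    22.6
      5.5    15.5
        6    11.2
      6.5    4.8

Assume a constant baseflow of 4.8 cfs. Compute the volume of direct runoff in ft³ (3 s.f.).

V ≈ 1.68 × 10^5 ft³

Direct-runoff ordinates (Q − Q_b): 0.0, 0.8, 2.3, 2.4, 3.8, 4.4, 9.6, 9.8, 11.0, 14.2, 17.8, 10.7, 6.4, 0.0 cfs.
ΣQ_DR = 93.20 cfs.
With Δt = 0.5 h = 1800 s, V = ΣQ_DR · Δt = 93.20 × 1800 = 1.68 × 10^5 ft³.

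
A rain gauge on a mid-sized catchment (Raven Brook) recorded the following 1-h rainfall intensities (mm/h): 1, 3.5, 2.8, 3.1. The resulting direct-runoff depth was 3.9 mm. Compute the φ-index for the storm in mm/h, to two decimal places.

φ ≈ 1.83 mm/h

Only the 3 blocks with intensity above φ contribute runoff: 3.5, 2.8, 3.1 mm/h.
Σ(I−φ)·Δt = d  ⇒  (3.5+2.8+3.1 − 3φ)·1 = 3.9
φ = (9.400 − 3.9/1) / 3 = 1.83 mm/h.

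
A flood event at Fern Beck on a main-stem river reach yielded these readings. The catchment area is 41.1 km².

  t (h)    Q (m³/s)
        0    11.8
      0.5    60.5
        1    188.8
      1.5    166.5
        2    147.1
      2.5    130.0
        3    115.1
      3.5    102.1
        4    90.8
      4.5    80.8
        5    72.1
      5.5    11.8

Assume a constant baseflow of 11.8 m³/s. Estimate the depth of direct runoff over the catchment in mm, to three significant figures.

d ≈ 45.4 mm

Direct runoff: 0.0, 48.7, 177.0, 154.7, 135.3, 118.2, 103.3, 90.3, 79.0, 69.0, 60.3, 0.0 m³/s; ΣQ_DR = 1036 m³/s.
V = ΣQ_DR · Δt = 1036 × 1800 s = 1.864 × 10^6 m³.
Over A = 41.1 km², depth = V / A = 45.4 mm.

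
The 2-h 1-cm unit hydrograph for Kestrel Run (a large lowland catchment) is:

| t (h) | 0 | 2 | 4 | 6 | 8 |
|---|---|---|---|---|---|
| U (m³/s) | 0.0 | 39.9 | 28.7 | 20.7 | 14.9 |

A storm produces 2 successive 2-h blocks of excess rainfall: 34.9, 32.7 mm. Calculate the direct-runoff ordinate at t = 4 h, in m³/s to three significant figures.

By discrete convolution, Q_j = Σ (P_i / 10 mm) · U_{j−i}.
At t = 4 h (j=2): Q = (34.9/10)·28.7 + (32.7/10)·39.9 = 231 m³/s.

Q ≈ 231 m³/s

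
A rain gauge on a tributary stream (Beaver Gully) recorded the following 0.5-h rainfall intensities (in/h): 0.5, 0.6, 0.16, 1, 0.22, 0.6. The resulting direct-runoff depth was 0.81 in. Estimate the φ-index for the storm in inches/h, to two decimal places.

φ ≈ 0.27 in/h

Only the 4 blocks with intensity above φ contribute runoff: 0.5, 0.6, 1, 0.6 in/h.
Σ(I−φ)·Δt = d  ⇒  (0.5+0.6+1+0.6 − 4φ)·0.5 = 0.81
φ = (2.700 − 0.81/0.5) / 4 = 0.27 in/h.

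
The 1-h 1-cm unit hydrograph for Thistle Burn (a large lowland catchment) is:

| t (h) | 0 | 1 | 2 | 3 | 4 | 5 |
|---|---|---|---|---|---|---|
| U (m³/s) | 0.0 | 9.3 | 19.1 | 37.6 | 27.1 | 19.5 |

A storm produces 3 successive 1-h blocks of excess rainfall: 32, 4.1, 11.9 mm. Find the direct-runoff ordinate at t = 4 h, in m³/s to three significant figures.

By discrete convolution, Q_j = Σ (P_i / 10 mm) · U_{j−i}.
At t = 4 h (j=4): Q = (32/10)·27.1 + (4.1/10)·37.6 + (11.9/10)·19.1 = 125 m³/s.

Q ≈ 125 m³/s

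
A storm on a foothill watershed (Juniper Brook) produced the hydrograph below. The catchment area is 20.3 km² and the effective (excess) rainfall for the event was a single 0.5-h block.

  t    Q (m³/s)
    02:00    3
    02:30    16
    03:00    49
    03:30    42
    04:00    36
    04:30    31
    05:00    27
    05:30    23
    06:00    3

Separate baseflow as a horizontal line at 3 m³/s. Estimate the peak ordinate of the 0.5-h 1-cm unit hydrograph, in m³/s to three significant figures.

Direct runoff: 0.0, 13.0, 46.0, 39.0, 33.0, 28.0, 24.0, 20.0, 0.0 m³/s; ΣQ_DR = 203.0 m³/s, peak = 46.0 m³/s.
Runoff depth d = ΣQ_DR·Δt / A = 203.0 × 1800 / (20.3 km²) = 18.00 mm.
The 1-cm UH is the DRH scaled by (10 mm)/d, so U_p = 46.0 × 10/18.00 = 25.6 m³/s.

U_p ≈ 25.6 m³/s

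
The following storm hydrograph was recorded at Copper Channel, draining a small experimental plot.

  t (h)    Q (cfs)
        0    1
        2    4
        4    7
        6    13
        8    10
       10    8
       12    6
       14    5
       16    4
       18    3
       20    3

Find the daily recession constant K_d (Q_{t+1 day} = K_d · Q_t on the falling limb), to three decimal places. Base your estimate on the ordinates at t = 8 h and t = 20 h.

Between t = 8 h and t = 20 h the flow falls from 10 to 3 cfs over 6×2 h = 12 h.
Per-interval ratio K = (3/10)^(1/6) = 0.8182; K_d = K^(24/2) = 0.090.

K_d ≈ 0.090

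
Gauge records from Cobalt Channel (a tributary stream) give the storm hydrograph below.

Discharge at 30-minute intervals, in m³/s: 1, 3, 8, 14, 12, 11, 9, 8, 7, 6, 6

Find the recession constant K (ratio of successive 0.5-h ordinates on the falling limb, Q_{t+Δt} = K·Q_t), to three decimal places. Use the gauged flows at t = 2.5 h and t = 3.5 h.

Using the recession-limb readings at t = 2.5 h and t = 3.5 h: Q falls from 11 to 8 m³/s over 2 intervals.
K = (Q₂/Q₁)^(1/2) = (8/11)^(1/2) = 0.853.

K ≈ 0.853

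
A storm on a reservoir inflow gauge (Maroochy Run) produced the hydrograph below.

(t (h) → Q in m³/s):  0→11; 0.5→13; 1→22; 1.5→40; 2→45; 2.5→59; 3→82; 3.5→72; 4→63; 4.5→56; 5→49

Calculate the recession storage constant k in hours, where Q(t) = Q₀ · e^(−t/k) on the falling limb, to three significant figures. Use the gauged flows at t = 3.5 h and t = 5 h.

k ≈ 3.90 h

On the falling limb, Q drops from 72 to 49 m³/s between t = 3.5 h and t = 5 h (Δt = 1.5 h).
k = −Δt / ln(Q₂/Q₁) = −1.5 / ln(49/72) = 3.90 h.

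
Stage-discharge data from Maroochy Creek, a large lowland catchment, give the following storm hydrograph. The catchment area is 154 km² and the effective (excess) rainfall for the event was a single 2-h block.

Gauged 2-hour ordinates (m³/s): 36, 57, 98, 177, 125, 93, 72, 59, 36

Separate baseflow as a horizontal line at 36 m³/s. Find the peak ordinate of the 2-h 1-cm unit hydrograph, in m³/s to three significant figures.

Direct runoff: 0.0, 21.0, 62.0, 141.0, 89.0, 57.0, 36.0, 23.0, 0.0 m³/s; ΣQ_DR = 429.0 m³/s, peak = 141.0 m³/s.
Runoff depth d = ΣQ_DR·Δt / A = 429.0 × 7200 / (154 km²) = 20.06 mm.
The 1-cm UH is the DRH scaled by (10 mm)/d, so U_p = 141.0 × 10/20.06 = 70.3 m³/s.

U_p ≈ 70.3 m³/s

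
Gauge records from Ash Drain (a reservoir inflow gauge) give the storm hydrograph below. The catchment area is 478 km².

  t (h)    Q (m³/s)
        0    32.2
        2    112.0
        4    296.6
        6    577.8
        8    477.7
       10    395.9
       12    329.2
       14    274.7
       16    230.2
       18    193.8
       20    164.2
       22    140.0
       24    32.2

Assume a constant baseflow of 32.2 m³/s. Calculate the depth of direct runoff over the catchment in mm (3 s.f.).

Direct runoff: 0.0, 79.8, 264.4, 545.6, 445.5, 363.7, 297.0, 242.5, 198.0, 161.6, 132.0, 107.8, 0.0 m³/s; ΣQ_DR = 2838 m³/s.
V = ΣQ_DR · Δt = 2838 × 7200 s = 2.043 × 10^7 m³.
Over A = 478 km², depth = V / A = 42.7 mm.

d ≈ 42.7 mm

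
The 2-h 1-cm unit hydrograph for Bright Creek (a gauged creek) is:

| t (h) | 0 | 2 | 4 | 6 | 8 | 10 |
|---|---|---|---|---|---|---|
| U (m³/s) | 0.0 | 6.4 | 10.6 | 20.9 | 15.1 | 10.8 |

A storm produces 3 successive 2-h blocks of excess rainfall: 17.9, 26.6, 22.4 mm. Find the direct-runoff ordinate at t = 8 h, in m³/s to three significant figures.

Q ≈ 106 m³/s

By discrete convolution, Q_j = Σ (P_i / 10 mm) · U_{j−i}.
At t = 8 h (j=4): Q = (17.9/10)·15.1 + (26.6/10)·20.9 + (22.4/10)·10.6 = 106 m³/s.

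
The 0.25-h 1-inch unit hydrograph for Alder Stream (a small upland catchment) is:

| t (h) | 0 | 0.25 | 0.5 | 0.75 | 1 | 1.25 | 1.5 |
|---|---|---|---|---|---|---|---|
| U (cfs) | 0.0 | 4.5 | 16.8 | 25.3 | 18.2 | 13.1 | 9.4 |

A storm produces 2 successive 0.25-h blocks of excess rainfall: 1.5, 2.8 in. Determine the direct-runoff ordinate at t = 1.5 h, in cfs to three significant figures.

By discrete convolution, Q_j = Σ (P_i / 1 in) · U_{j−i}.
At t = 1.5 h (j=6): Q = (1.5/1)·9.4 + (2.8/1)·13.1 = 50.8 cfs.

Q ≈ 50.8 cfs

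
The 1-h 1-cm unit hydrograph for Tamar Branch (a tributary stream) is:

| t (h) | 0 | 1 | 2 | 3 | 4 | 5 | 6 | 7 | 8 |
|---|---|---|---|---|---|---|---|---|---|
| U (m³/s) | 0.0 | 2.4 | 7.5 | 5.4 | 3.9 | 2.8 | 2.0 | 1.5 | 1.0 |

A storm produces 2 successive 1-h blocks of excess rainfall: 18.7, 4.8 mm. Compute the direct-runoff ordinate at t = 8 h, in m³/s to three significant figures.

Q ≈ 2.59 m³/s

By discrete convolution, Q_j = Σ (P_i / 10 mm) · U_{j−i}.
At t = 8 h (j=8): Q = (18.7/10)·1.0 + (4.8/10)·1.5 = 2.59 m³/s.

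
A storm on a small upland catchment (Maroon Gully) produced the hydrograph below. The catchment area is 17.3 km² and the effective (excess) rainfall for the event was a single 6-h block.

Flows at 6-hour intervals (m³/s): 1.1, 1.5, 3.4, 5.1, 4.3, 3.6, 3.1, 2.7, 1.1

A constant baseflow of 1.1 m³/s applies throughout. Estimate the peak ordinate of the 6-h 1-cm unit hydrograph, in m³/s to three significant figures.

Direct runoff: 0.0, 0.4, 2.3, 4.0, 3.2, 2.5, 2.0, 1.6, 0.0 m³/s; ΣQ_DR = 16.00 m³/s, peak = 4.0 m³/s.
Runoff depth d = ΣQ_DR·Δt / A = 16.00 × 21600 / (17.3 km²) = 19.98 mm.
The 1-cm UH is the DRH scaled by (10 mm)/d, so U_p = 4.0 × 10/19.98 = 2.00 m³/s.

U_p ≈ 2.00 m³/s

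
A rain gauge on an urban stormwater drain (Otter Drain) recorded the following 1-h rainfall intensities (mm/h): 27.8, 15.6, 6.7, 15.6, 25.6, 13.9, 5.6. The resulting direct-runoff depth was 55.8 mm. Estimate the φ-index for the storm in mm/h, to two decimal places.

Only the 5 blocks with intensity above φ contribute runoff: 27.8, 15.6, 15.6, 25.6, 13.9 mm/h.
Σ(I−φ)·Δt = d  ⇒  (27.8+15.6+15.6+25.6+13.9 − 5φ)·1 = 55.8
φ = (98.50 − 55.8/1) / 5 = 8.54 mm/h.

φ ≈ 8.54 mm/h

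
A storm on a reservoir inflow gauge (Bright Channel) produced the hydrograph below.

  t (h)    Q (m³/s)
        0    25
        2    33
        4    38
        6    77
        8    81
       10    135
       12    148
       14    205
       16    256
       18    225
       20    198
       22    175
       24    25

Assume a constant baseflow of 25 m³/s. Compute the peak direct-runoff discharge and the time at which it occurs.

Subtracting baseflow gives direct-runoff ordinates: 0.0, 8.0, 13.0, 52.0, 56.0, 110.0, 123.0, 180.0, 231.0, 200.0, 173.0, 150.0, 0.0 m³/s.
The maximum is 231.0 m³/s, occurring at the reading for t = 16 h.

Q_p = 231.0 m³/s at t = 16 h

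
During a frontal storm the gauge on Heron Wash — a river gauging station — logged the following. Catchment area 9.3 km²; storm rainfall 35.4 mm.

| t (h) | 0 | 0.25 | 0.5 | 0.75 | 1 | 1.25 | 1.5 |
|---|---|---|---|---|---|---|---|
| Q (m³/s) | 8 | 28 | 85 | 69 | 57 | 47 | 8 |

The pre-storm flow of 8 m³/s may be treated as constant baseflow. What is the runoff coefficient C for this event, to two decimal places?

C ≈ 0.67

ΣQ_DR = 246.0 m³/s; V = ΣQ_DR·Δt = 2.214 × 10^5 m³.
Runoff depth d = V / A = 23.81 mm.
C = d / P = 23.81 / 35.4 = 0.67.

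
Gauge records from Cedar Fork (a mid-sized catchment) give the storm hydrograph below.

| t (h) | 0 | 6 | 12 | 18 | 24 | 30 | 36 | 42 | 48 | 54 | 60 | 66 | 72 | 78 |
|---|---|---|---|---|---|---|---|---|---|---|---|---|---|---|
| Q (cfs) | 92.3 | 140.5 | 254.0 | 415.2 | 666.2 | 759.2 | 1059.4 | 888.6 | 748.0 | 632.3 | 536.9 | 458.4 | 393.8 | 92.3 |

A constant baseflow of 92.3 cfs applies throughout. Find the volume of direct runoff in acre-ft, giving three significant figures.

V ≈ 2900 acre-ft

Direct-runoff ordinates (Q − Q_b): 0.0, 48.2, 161.7, 322.9, 573.9, 666.9, 967.1, 796.3, 655.7, 540.0, 444.6, 366.1, 301.5, 0.0 cfs.
ΣQ_DR = 5845 cfs.
With Δt = 6 h = 21600 s, V = ΣQ_DR · Δt = 5845 × 21600 = 1.26 × 10^8 ft³ = 2900 acre-ft.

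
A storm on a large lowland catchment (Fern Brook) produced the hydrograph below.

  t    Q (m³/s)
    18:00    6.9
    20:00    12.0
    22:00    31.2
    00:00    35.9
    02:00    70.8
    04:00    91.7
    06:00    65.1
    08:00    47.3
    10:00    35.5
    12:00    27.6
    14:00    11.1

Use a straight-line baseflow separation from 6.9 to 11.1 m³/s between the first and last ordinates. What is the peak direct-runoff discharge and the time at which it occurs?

Subtracting baseflow gives direct-runoff ordinates: 0.00, 4.68, 23.46, 27.74, 62.22, 82.70, 55.68, 37.46, 25.24, 16.92, 0.00 m³/s.
The maximum is 82.70 m³/s, occurring at the reading for t = 04:00.

Q_p = 82.70 m³/s at t = 04:00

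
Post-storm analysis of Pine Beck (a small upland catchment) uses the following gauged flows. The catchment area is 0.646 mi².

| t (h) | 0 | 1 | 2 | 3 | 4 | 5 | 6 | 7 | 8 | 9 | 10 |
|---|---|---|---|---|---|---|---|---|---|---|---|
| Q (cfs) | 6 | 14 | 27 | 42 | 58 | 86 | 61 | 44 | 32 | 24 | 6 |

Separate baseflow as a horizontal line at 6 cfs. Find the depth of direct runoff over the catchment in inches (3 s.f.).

d ≈ 0.801 in

Direct runoff: 0.0, 8.0, 21.0, 36.0, 52.0, 80.0, 55.0, 38.0, 26.0, 18.0, 0.0 cfs; ΣQ_DR = 334.0 cfs.
V = ΣQ_DR · Δt = 334.0 × 3600 s = 1.202 × 10^6 ft³.
Over A = 0.646 mi², depth = V / A = 0.801 in.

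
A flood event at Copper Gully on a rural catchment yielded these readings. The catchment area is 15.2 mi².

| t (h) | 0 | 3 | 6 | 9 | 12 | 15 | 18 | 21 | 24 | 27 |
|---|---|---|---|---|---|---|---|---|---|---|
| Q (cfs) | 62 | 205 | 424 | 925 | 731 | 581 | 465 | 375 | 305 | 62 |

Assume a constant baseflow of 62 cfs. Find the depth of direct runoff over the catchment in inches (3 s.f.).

d ≈ 1.08 in

Direct runoff: 0.0, 143.0, 362.0, 863.0, 669.0, 519.0, 403.0, 313.0, 243.0, 0.0 cfs; ΣQ_DR = 3515 cfs.
V = ΣQ_DR · Δt = 3515 × 10800 s = 3.796 × 10^7 ft³.
Over A = 15.2 mi², depth = V / A = 1.08 in.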